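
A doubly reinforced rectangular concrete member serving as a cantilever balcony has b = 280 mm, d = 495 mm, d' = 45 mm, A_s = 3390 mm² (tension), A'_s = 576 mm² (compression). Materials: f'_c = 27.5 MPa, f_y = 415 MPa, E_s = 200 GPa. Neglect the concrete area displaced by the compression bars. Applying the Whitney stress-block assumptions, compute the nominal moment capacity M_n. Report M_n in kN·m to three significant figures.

M_n ≈ 581 kN·m

Assume both tension and compression steel yield.
Net tension couple steel: A_s − A'_s = 2814 mm².
a = (A_s − A'_s) f_y / (0.85 f'_c b) = 1167810/(0.85 × 27.5 × 280) = 178.43 mm.
c = a/β₁ = 178.43/0.85 = 209.92 mm; ε'_s = 0.003(c − d')/c = 0.0024 ≥ f_y/E_s = 0.0021, so compression steel does yield.
M_n = (A_s − A'_s) f_y (d − a/2) + A'_s f_y (d − d') = [1167810 × (495 − 89.215) + 239040 × (495 − 45)] × 10⁻⁶ = 473.88 + 107.57 = 581.45 kN·m.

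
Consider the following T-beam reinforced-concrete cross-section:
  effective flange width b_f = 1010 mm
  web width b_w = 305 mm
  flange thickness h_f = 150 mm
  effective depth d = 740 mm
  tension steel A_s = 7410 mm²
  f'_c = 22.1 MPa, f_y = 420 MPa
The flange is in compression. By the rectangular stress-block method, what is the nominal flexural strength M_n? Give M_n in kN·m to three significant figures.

M_n ≈ 2040 kN·m

Tension: T = A_s f_y = 7410 × 420 = 3112200 N.
Try a within the flange: a = T/(0.85 f'_c b_f) = 3112200/(0.85 × 22.1 × 1010) = 164.03 mm.
a = 164.03 > h_f = 150 mm: the block extends into the web. Split into flange-overhang and web parts.
C_f = 0.85 f'_c (b_f − b_w) h_f = 0.85 × 22.1 × (1010 − 305) × 150 = 1986514 N.
Remaining web compression depth: a_w = (T − C_f)/(0.85 f'_c b_w) = (3112200 − 1986514)/(0.85 × 22.1 × 305) = 196.47 mm.
M_n = C_f(d − h_f/2) + (T − C_f)(d − a_w/2) = 1986514 × (740 − 75) + 1125686 × (740 − 98.235) = 1321.03 + 722.43 = 2043.46 × 10⁶ N·mm.
M_n = 2043.46 kN·m.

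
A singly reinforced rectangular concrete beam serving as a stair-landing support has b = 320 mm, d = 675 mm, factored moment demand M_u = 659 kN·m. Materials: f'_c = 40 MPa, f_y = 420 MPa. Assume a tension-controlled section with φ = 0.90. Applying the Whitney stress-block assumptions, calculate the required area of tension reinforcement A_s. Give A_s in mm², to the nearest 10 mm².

A_s ≈ 2810 mm²

M_n = M_u/φ = 659/0.90 = 732.222 kN·m.
With M_n = 0.85 f'_c a b (d − a/2), solve the quadratic for a:
a = d − √(d² − 2M_n/(0.85 f'_c b)) = 675 − √(675² − 2 × 732.222×10⁶/(0.85 × 40 × 320)) = 108.41 mm.
A_s = 0.85 f'_c a b / f_y = 0.85 × 40 × 108.41 × 320 / 420 = 2808.3 mm².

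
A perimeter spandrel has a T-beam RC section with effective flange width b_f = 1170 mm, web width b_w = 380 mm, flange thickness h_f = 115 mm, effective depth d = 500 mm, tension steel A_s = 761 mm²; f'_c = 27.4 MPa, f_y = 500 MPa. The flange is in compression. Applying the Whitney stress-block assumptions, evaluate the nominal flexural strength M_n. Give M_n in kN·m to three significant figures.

Tension: T = A_s f_y = 761 × 500 = 380500 N.
Try a within the flange: a = T/(0.85 f'_c b_f) = 380500/(0.85 × 27.4 × 1170) = 13.96 mm.
Since a = 13.96 ≤ h_f = 115 mm, the stress block lies entirely in the flange; analyse as a rectangular beam of width b_f.
M_n = T(d − a/2) = 380500 × (500 − 6.98) = 187.59 × 10⁶ N·mm.
M_n = 187.59 kN·m.

M_n ≈ 188 kN·m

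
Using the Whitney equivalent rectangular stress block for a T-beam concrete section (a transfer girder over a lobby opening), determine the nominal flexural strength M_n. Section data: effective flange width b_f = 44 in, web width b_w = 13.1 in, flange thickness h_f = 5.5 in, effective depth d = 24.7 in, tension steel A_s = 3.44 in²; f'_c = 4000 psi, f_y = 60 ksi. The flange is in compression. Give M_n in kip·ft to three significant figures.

Tension: T = A_s f_y = 3.44 × 60 = 206.4 kips.
Try a within the flange: a = T/(0.85 f'_c b_f) = 206.4/(0.85 × 4 × 44) = 1.380 in.
Since a = 1.380 ≤ h_f = 5.5 in, the stress block lies entirely in the flange; analyse as a rectangular beam of width b_f.
M_n = T(d − a/2) = 206.4 × (24.7 − 0.69) = 4955.7 kip·in.
M_n = 4955.7/12 = 412.98 kip·ft.

M_n ≈ 413 kip·ft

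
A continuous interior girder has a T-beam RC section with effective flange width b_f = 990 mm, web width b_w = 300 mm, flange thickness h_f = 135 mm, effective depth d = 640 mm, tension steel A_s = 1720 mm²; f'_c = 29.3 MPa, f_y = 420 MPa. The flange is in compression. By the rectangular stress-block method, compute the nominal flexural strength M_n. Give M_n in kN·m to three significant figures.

Tension: T = A_s f_y = 1720 × 420 = 722400 N.
Try a within the flange: a = T/(0.85 f'_c b_f) = 722400/(0.85 × 29.3 × 990) = 29.30 mm.
Since a = 29.30 ≤ h_f = 135 mm, the stress block lies entirely in the flange; analyse as a rectangular beam of width b_f.
M_n = T(d − a/2) = 722400 × (640 − 14.65) = 451.75 × 10⁶ N·mm.
M_n = 451.75 kN·m.

M_n ≈ 452 kN·m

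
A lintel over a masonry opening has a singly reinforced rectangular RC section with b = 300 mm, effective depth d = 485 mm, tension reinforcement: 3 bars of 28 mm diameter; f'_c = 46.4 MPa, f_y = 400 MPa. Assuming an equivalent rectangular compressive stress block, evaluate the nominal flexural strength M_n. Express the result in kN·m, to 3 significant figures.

M_n ≈ 335 kN·m

A_s = 3 × 616 = 1848 mm².
T = A_s f_y = 1848 × 400 = 739200 N = 739.2 kN.
From C = T: a = T/(0.85 f'_c b) = 739200/(0.85 × 46.4 × 300) = 62.47 mm.
M_n = T(d − a/2) = 739.2 kN × (485 − 31.235) mm = 335.42 kN·m.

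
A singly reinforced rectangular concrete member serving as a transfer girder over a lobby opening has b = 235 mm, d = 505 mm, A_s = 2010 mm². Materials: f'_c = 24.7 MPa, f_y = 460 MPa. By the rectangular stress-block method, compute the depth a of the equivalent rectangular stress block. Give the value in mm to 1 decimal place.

T = A_s f_y = 2010 × 460 = 924600 N = 924.6 kN.
Setting C = 0.85 f'_c a b equal to T: a = 924600/(0.85 × 24.7 × 235) = 187.4 mm.

a ≈ 187.4 mm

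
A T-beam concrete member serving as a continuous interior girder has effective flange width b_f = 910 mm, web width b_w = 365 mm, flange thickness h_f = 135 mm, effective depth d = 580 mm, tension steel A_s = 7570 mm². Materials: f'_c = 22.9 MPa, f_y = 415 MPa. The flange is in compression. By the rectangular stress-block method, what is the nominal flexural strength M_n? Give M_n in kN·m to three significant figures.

Tension: T = A_s f_y = 7570 × 415 = 3141550 N.
Try a within the flange: a = T/(0.85 f'_c b_f) = 3141550/(0.85 × 22.9 × 910) = 177.36 mm.
a = 177.36 > h_f = 135 mm: the block extends into the web. Split into flange-overhang and web parts.
C_f = 0.85 f'_c (b_f − b_w) h_f = 0.85 × 22.9 × (910 − 365) × 135 = 1432137 N.
Remaining web compression depth: a_w = (T − C_f)/(0.85 f'_c b_w) = (3141550 − 1432137)/(0.85 × 22.9 × 365) = 240.60 mm.
M_n = C_f(d − h_f/2) + (T − C_f)(d − a_w/2) = 1432137 × (580 − 67.5) + 1709413 × (580 − 120.3) = 733.97 + 785.82 = 1519.79 × 10⁶ N·mm.
M_n = 1519.79 kN·m.

M_n ≈ 1520 kN·m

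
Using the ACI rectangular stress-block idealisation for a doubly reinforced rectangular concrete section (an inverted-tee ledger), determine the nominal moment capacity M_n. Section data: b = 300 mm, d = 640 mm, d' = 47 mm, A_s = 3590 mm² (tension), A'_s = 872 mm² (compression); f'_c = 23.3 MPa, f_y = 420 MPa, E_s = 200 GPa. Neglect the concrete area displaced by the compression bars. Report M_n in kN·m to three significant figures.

M_n ≈ 838 kN·m

Assume both tension and compression steel yield.
Net tension couple steel: A_s − A'_s = 2718 mm².
a = (A_s − A'_s) f_y / (0.85 f'_c b) = 1141560/(0.85 × 23.3 × 300) = 192.13 mm.
c = a/β₁ = 192.13/0.85 = 226.04 mm; ε'_s = 0.003(c − d')/c = 0.0024 ≥ f_y/E_s = 0.0021, so compression steel does yield.
M_n = (A_s − A'_s) f_y (d − a/2) + A'_s f_y (d − d') = [1141560 × (640 − 96.065) + 366240 × (640 − 47)] × 10⁻⁶ = 620.93 + 217.18 = 838.11 kN·m.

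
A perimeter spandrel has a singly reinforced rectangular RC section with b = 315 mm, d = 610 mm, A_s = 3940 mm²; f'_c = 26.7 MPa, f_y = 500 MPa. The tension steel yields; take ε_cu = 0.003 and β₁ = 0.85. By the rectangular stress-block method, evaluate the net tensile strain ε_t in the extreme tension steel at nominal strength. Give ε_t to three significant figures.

a = A_s f_y/(0.85 f'_c b) = 275.57 mm.
β₁ = 0.85, so c = a/β₁ = 275.57/0.85 = 324.20 mm.
From the linear strain diagram with ε_cu = 0.003: ε_t = 0.003 (d − c)/c = 0.003 × (610 − 324.20)/324.20 = 0.00264.
ε_t < 0.004 — the section is over-reinforced for flexure under ACI limits.

ε_t ≈ 0.00264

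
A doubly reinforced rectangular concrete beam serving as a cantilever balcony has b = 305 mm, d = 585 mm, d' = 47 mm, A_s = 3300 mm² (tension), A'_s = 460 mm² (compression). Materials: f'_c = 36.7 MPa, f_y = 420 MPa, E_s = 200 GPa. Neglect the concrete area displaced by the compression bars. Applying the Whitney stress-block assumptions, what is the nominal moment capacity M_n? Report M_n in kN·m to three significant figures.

Assume both tension and compression steel yield.
Net tension couple steel: A_s − A'_s = 2840 mm².
a = (A_s − A'_s) f_y / (0.85 f'_c b) = 1192800/(0.85 × 36.7 × 305) = 125.37 mm.
c = a/β₁ = 125.37/0.788 = 159.10 mm; ε'_s = 0.003(c − d')/c = 0.0021 ≥ f_y/E_s = 0.0021, so compression steel does yield.
M_n = (A_s − A'_s) f_y (d − a/2) + A'_s f_y (d − d') = [1192800 × (585 − 62.685) + 193200 × (585 − 47)] × 10⁻⁶ = 623.02 + 103.94 = 726.96 kN·m.

M_n ≈ 727 kN·m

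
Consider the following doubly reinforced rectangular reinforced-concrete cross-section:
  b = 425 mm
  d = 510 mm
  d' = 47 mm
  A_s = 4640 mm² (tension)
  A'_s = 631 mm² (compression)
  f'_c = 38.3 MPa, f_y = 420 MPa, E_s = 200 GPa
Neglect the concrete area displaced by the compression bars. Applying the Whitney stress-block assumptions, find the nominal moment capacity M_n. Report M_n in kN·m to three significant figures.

M_n ≈ 879 kN·m

Assume both tension and compression steel yield.
Net tension couple steel: A_s − A'_s = 4009 mm².
a = (A_s − A'_s) f_y / (0.85 f'_c b) = 1683780/(0.85 × 38.3 × 425) = 121.70 mm.
c = a/β₁ = 121.70/0.776 = 156.83 mm; ε'_s = 0.003(c − d')/c = 0.0021 ≥ f_y/E_s = 0.0021, so compression steel does yield.
M_n = (A_s − A'_s) f_y (d − a/2) + A'_s f_y (d − d') = [1683780 × (510 − 60.85) + 265020 × (510 − 47)] × 10⁻⁶ = 756.27 + 122.70 = 878.97 kN·m.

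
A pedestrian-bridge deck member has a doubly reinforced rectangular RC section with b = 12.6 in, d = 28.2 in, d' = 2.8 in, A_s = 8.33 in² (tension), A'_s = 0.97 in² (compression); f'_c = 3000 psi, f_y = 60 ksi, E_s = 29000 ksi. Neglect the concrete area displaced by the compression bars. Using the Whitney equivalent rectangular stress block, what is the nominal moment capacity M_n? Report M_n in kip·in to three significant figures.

M_n ≈ 10900 kip·in

Assume both steels yield.
a = (A_s − A'_s) f_y/(0.85 f'_c b) = (8.33 − 0.97) × 60/(0.85 × 3 × 12.6) = 13.744 in.
c = a/β₁ = 13.744/0.85 = 16.169 in; ε'_s = 0.003(c − d')/c = 0.0025 ≥ ε_y = 0.0021, so the compression steel yields.
M_n = (A_s − A'_s) f_y (d − a/2) + A'_s f_y (d − d') = 441.6 × (28.2 − 6.872) + 58.2 × (28.2 − 2.8) = 9418.4 + 1478.3 = 10896.7 kip·in.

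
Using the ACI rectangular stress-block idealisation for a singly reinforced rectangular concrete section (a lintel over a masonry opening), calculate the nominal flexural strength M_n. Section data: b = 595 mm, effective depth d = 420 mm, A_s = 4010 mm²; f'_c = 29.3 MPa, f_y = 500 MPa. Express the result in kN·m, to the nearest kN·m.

M_n ≈ 706 kN·m

T = A_s f_y = 4010 × 500 = 2005000 N = 2005 kN.
From C = T: a = T/(0.85 f'_c b) = 2005000/(0.85 × 29.3 × 595) = 135.30 mm.
M_n = T(d − a/2) = 2005 kN × (420 − 67.65) mm = 706.46 kN·m.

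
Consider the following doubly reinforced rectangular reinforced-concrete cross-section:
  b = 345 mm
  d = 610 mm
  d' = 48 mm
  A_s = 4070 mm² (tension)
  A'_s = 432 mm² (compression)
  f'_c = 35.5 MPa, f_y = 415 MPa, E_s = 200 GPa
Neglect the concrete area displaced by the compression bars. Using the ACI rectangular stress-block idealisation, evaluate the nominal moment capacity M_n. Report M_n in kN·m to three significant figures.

Assume both tension and compression steel yield.
Net tension couple steel: A_s − A'_s = 3638 mm².
a = (A_s − A'_s) f_y / (0.85 f'_c b) = 1509770/(0.85 × 35.5 × 345) = 145.03 mm.
c = a/β₁ = 145.03/0.796 = 182.20 mm; ε'_s = 0.003(c − d')/c = 0.0022 ≥ f_y/E_s = 0.0021, so compression steel does yield.
M_n = (A_s − A'_s) f_y (d − a/2) + A'_s f_y (d − d') = [1509770 × (610 − 72.515) + 179280 × (610 − 48)] × 10⁻⁶ = 811.48 + 100.76 = 912.24 kN·m.

M_n ≈ 912 kN·m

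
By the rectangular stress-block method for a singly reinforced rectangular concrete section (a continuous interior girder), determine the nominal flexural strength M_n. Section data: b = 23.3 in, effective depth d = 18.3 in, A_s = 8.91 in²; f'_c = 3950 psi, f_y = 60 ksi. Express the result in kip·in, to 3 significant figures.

T = A_s f_y = 8.91 × 60 = 534.6 kips.
a = T/(0.85 f'_c b) = 534.6/(0.85 × 3.95 × 23.3) = 6.834 in.
M_n = T(d − a/2) = 534.6 × (18.3 − 3.417) = 7956.5 kip·in.

M_n ≈ 7960 kip·in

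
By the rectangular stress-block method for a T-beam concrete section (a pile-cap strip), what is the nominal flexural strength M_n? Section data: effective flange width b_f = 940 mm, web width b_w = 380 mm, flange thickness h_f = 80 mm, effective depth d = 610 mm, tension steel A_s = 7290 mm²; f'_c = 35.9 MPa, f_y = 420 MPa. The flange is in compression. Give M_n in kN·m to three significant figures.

Tension: T = A_s f_y = 7290 × 420 = 3061800 N.
Try a within the flange: a = T/(0.85 f'_c b_f) = 3061800/(0.85 × 35.9 × 940) = 106.74 mm.
a = 106.74 > h_f = 80 mm: the block extends into the web. Split into flange-overhang and web parts.
C_f = 0.85 f'_c (b_f − b_w) h_f = 0.85 × 35.9 × (940 − 380) × 80 = 1367072 N.
Remaining web compression depth: a_w = (T − C_f)/(0.85 f'_c b_w) = (3061800 − 1367072)/(0.85 × 35.9 × 380) = 146.15 mm.
M_n = C_f(d − h_f/2) + (T − C_f)(d − a_w/2) = 1367072 × (610 − 40) + 1694728 × (610 − 73.075) = 779.23 + 909.94 = 1689.17 × 10⁶ N·mm.
M_n = 1689.17 kN·m.

M_n ≈ 1690 kN·m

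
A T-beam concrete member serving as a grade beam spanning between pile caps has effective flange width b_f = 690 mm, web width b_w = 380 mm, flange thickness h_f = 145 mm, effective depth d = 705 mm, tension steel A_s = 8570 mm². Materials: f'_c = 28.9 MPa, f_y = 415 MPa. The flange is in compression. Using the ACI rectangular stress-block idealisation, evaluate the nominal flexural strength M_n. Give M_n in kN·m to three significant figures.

M_n ≈ 2110 kN·m

Tension: T = A_s f_y = 8570 × 415 = 3556550 N.
Try a within the flange: a = T/(0.85 f'_c b_f) = 3556550/(0.85 × 28.9 × 690) = 209.83 mm.
a = 209.83 > h_f = 145 mm: the block extends into the web. Split into flange-overhang and web parts.
C_f = 0.85 f'_c (b_f − b_w) h_f = 0.85 × 28.9 × (690 − 380) × 145 = 1104197 N.
Remaining web compression depth: a_w = (T − C_f)/(0.85 f'_c b_w) = (3556550 − 1104197)/(0.85 × 28.9 × 380) = 262.71 mm.
M_n = C_f(d − h_f/2) + (T − C_f)(d − a_w/2) = 1104197 × (705 − 72.5) + 2452353 × (705 − 131.355) = 698.40 + 1406.78 = 2105.18 × 10⁶ N·mm.
M_n = 2105.18 kN·m.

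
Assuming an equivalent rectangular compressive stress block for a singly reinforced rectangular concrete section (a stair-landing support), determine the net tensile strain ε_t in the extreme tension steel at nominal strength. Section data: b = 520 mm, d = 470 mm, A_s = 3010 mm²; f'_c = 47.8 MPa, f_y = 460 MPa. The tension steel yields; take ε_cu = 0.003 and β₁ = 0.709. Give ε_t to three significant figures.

ε_t ≈ 0.0123

a = A_s f_y/(0.85 f'_c b) = 65.54 mm.
β₁ = 0.709, so c = a/β₁ = 65.54/0.709 = 92.44 mm.
From the linear strain diagram with ε_cu = 0.003: ε_t = 0.003 (d − c)/c = 0.003 × (470 − 92.44)/92.44 = 0.0123.
Since ε_t ≥ 0.005, the section is tension-controlled.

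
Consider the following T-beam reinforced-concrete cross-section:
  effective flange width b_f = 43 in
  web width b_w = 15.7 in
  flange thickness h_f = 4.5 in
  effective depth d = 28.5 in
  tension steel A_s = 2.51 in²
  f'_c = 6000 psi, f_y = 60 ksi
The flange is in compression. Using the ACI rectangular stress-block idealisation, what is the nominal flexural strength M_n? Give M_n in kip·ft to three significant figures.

Tension: T = A_s f_y = 2.51 × 60 = 150.6 kips.
Try a within the flange: a = T/(0.85 f'_c b_f) = 150.6/(0.85 × 6 × 43) = 0.687 in.
Since a = 0.687 ≤ h_f = 4.5 in, the stress block lies entirely in the flange; analyse as a rectangular beam of width b_f.
M_n = T(d − a/2) = 150.6 × (28.5 − 0.3435) = 4240.4 kip·in.
M_n = 4240.4/12 = 353.37 kip·ft.

M_n ≈ 353 kip·ft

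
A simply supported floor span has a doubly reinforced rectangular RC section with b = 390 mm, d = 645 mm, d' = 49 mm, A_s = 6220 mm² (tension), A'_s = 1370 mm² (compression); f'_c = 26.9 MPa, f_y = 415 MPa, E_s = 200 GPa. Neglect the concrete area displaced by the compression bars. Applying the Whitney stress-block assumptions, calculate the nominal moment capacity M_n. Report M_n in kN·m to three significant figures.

Assume both tension and compression steel yield.
Net tension couple steel: A_s − A'_s = 4850 mm².
a = (A_s − A'_s) f_y / (0.85 f'_c b) = 2012750/(0.85 × 26.9 × 390) = 225.71 mm.
c = a/β₁ = 225.71/0.85 = 265.54 mm; ε'_s = 0.003(c − d')/c = 0.0024 ≥ f_y/E_s = 0.0021, so compression steel does yield.
M_n = (A_s − A'_s) f_y (d − a/2) + A'_s f_y (d − d') = [2012750 × (645 − 112.855) + 568550 × (645 − 49)] × 10⁻⁶ = 1071.07 + 338.86 = 1409.93 kN·m.

M_n ≈ 1410 kN·m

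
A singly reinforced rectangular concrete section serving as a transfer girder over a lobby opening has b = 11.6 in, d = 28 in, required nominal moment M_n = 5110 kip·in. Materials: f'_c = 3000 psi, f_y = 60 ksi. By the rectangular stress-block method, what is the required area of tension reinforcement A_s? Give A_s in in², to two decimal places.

A_s ≈ 3.48 in²

From M_n = 0.85 f'_c a b (d − a/2):
a = d − √(d² − 2M_n/(0.85 f'_c b)) = 28 − √(28² − 2 × 5110/(0.85 × 3 × 11.6)) = 7.060 in.
A_s = 0.85 f'_c a b / f_y = 0.85 × 3 × 7.060 × 11.6 / 60 = 3.481 in².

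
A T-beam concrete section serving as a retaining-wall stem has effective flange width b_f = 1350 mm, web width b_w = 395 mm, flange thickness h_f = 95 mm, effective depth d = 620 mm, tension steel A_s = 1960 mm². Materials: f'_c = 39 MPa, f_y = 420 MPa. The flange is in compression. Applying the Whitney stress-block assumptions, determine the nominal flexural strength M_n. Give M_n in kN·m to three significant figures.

Tension: T = A_s f_y = 1960 × 420 = 823200 N.
Try a within the flange: a = T/(0.85 f'_c b_f) = 823200/(0.85 × 39 × 1350) = 18.39 mm.
Since a = 18.39 ≤ h_f = 95 mm, the stress block lies entirely in the flange; analyse as a rectangular beam of width b_f.
M_n = T(d − a/2) = 823200 × (620 − 9.195) = 502.81 × 10⁶ N·mm.
M_n = 502.81 kN·m.

M_n ≈ 503 kN·m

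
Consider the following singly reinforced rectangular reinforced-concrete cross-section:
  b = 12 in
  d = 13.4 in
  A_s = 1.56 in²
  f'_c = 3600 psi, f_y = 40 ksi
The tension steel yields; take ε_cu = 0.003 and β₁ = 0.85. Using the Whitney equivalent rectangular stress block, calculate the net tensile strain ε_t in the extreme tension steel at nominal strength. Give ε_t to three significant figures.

a = A_s f_y/(0.85 f'_c b) = 1.699 in.
β₁ = 0.85, so c = a/β₁ = 1.699/0.85 = 1.999 in.
From the linear strain diagram with ε_cu = 0.003: ε_t = 0.003 (d − c)/c = 0.003 × (13.4 − 1.999)/1.999 = 0.0171.
Since ε_t ≥ 0.005, the section is tension-controlled.

ε_t ≈ 0.0171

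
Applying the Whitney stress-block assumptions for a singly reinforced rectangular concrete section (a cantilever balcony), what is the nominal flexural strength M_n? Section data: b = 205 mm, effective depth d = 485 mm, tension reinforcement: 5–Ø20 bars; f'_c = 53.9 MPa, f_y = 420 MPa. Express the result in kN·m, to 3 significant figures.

M_n ≈ 297 kN·m

A_s = 5 × 314 = 1570 mm².
T = A_s f_y = 1570 × 420 = 659400 N = 659.4 kN.
From C = T: a = T/(0.85 f'_c b) = 659400/(0.85 × 53.9 × 205) = 70.21 mm.
M_n = T(d − a/2) = 659.4 kN × (485 − 35.105) mm = 296.66 kN·m.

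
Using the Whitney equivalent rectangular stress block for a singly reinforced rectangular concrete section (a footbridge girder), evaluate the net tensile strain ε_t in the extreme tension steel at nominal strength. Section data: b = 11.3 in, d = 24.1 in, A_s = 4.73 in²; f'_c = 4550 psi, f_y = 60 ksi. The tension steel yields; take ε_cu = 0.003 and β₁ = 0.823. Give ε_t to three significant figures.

a = A_s f_y/(0.85 f'_c b) = 6.494 in.
β₁ = 0.823, so c = a/β₁ = 6.494/0.823 = 7.891 in.
From the linear strain diagram with ε_cu = 0.003: ε_t = 0.003 (d − c)/c = 0.003 × (24.1 − 7.891)/7.891 = 0.00616.
Since ε_t ≥ 0.005, the section is tension-controlled.

ε_t ≈ 0.00616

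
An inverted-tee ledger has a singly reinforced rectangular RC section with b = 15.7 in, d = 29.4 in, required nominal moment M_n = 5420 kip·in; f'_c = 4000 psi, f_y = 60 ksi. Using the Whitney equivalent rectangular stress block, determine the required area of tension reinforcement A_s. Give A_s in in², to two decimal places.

A_s ≈ 3.28 in²

From M_n = 0.85 f'_c a b (d − a/2):
a = d − √(d² − 2M_n/(0.85 f'_c b)) = 29.4 − √(29.4² − 2 × 5420/(0.85 × 4 × 15.7)) = 3.684 in.
A_s = 0.85 f'_c a b / f_y = 0.85 × 4 × 3.684 × 15.7 / 60 = 3.278 in².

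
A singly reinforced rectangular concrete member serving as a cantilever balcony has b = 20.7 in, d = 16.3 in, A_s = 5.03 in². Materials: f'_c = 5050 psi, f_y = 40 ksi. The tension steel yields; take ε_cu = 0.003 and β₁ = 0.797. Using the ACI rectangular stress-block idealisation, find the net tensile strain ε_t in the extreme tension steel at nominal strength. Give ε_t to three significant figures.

a = A_s f_y/(0.85 f'_c b) = 2.264 in.
β₁ = 0.797, so c = a/β₁ = 2.264/0.797 = 2.841 in.
From the linear strain diagram with ε_cu = 0.003: ε_t = 0.003 (d − c)/c = 0.003 × (16.3 − 2.841)/2.841 = 0.0142.
Since ε_t ≥ 0.005, the section is tension-controlled.

ε_t ≈ 0.0142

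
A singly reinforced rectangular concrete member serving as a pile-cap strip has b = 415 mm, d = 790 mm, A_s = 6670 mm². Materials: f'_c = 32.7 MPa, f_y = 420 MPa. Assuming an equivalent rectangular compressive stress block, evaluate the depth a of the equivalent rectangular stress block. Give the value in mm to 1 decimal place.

a ≈ 242.9 mm

T = A_s f_y = 6670 × 420 = 2801400 N = 2801.4 kN.
Setting C = 0.85 f'_c a b equal to T: a = 2801400/(0.85 × 32.7 × 415) = 242.9 mm.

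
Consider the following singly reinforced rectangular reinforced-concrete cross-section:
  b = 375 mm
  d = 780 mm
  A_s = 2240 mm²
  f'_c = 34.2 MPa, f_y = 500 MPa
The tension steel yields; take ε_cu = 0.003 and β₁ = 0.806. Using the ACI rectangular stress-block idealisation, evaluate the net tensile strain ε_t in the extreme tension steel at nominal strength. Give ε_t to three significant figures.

ε_t ≈ 0.0154

a = A_s f_y/(0.85 f'_c b) = 102.74 mm.
β₁ = 0.806, so c = a/β₁ = 102.74/0.806 = 127.47 mm.
From the linear strain diagram with ε_cu = 0.003: ε_t = 0.003 (d − c)/c = 0.003 × (780 − 127.47)/127.47 = 0.0154.
Since ε_t ≥ 0.005, the section is tension-controlled.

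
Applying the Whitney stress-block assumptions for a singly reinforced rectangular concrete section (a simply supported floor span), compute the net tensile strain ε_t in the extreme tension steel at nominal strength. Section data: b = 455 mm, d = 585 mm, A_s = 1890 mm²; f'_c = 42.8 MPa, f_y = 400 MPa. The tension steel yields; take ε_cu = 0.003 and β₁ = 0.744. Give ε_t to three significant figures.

ε_t ≈ 0.0256

a = A_s f_y/(0.85 f'_c b) = 45.67 mm.
β₁ = 0.744, so c = a/β₁ = 45.67/0.744 = 61.38 mm.
From the linear strain diagram with ε_cu = 0.003: ε_t = 0.003 (d − c)/c = 0.003 × (585 − 61.38)/61.38 = 0.0256.
Since ε_t ≥ 0.005, the section is tension-controlled.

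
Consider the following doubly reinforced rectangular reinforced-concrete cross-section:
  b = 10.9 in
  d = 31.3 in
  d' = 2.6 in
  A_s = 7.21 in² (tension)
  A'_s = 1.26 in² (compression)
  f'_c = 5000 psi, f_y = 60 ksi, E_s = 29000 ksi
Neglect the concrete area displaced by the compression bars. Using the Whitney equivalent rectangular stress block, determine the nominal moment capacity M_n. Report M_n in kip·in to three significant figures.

M_n ≈ 12000 kip·in

Assume both steels yield.
a = (A_s − A'_s) f_y/(0.85 f'_c b) = (7.21 − 1.26) × 60/(0.85 × 5 × 10.9) = 7.706 in.
c = a/β₁ = 7.706/0.8 = 9.633 in; ε'_s = 0.003(c − d')/c = 0.0022 ≥ ε_y = 0.0021, so the compression steel yields.
M_n = (A_s − A'_s) f_y (d − a/2) + A'_s f_y (d − d') = 357 × (31.3 − 3.853) + 75.6 × (31.3 − 2.6) = 9798.6 + 2169.7 = 11968.3 kip·in.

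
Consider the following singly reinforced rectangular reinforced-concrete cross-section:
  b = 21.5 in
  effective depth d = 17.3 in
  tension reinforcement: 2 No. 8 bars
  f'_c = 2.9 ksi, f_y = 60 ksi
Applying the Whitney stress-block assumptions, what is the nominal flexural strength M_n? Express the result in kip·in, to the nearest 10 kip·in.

A_s = 2 × 0.79 = 1.58 in².
T = A_s f_y = 1.58 × 60 = 94.8 kips.
a = T/(0.85 f'_c b) = 94.8/(0.85 × 2.9 × 21.5) = 1.789 in.
M_n = T(d − a/2) = 94.8 × (17.3 − 0.8945) = 1555.2 kip·in.

M_n ≈ 1560 kip·in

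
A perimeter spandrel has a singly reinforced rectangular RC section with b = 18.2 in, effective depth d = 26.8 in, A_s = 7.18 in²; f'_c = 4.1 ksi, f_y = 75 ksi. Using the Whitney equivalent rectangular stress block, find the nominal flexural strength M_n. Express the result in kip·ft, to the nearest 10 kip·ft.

T = A_s f_y = 7.18 × 75 = 538.5 kips.
a = T/(0.85 f'_c b) = 538.5/(0.85 × 4.1 × 18.2) = 8.490 in.
M_n = T(d − a/2) = 538.5 × (26.8 − 4.245) = 12145.9 kip·in = 12145.9/12 = 1012.16 kip·ft.

M_n ≈ 1010 kip·ft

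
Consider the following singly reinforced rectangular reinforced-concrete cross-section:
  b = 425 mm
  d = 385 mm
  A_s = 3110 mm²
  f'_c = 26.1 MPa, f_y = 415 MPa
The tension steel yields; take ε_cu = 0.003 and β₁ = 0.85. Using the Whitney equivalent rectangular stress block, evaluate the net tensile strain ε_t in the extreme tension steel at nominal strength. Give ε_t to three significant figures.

ε_t ≈ 0.00417

a = A_s f_y/(0.85 f'_c b) = 136.89 mm.
β₁ = 0.85, so c = a/β₁ = 136.89/0.85 = 161.05 mm.
From the linear strain diagram with ε_cu = 0.003: ε_t = 0.003 (d − c)/c = 0.003 × (385 − 161.05)/161.05 = 0.00417.
ε_t is between 0.004 and 0.005 — transition zone.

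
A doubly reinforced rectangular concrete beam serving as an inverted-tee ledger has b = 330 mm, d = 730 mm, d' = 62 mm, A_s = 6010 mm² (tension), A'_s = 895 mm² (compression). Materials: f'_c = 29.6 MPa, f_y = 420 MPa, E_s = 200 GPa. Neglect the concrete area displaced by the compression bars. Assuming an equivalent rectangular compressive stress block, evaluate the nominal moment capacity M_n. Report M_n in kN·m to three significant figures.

Assume both tension and compression steel yield.
Net tension couple steel: A_s − A'_s = 5115 mm².
a = (A_s − A'_s) f_y / (0.85 f'_c b) = 2148300/(0.85 × 29.6 × 330) = 258.74 mm.
c = a/β₁ = 258.74/0.839 = 308.39 mm; ε'_s = 0.003(c − d')/c = 0.0024 ≥ f_y/E_s = 0.0021, so compression steel does yield.
M_n = (A_s − A'_s) f_y (d − a/2) + A'_s f_y (d − d') = [2148300 × (730 − 129.37) + 375900 × (730 − 62)] × 10⁻⁶ = 1290.33 + 251.10 = 1541.43 kN·m.

M_n ≈ 1540 kN·m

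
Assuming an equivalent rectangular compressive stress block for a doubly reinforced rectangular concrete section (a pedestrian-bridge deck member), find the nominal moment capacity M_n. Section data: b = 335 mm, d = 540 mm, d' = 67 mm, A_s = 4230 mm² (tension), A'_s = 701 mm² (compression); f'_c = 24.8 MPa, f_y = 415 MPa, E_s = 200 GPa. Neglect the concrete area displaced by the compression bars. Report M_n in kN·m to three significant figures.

Assume both tension and compression steel yield.
Net tension couple steel: A_s − A'_s = 3529 mm².
a = (A_s − A'_s) f_y / (0.85 f'_c b) = 1464535/(0.85 × 24.8 × 335) = 207.39 mm.
c = a/β₁ = 207.39/0.85 = 243.99 mm; ε'_s = 0.003(c − d')/c = 0.0022 ≥ f_y/E_s = 0.0021, so compression steel does yield.
M_n = (A_s − A'_s) f_y (d − a/2) + A'_s f_y (d − d') = [1464535 × (540 − 103.695) + 290915 × (540 − 67)] × 10⁻⁶ = 638.98 + 137.60 = 776.58 kN·m.

M_n ≈ 777 kN·m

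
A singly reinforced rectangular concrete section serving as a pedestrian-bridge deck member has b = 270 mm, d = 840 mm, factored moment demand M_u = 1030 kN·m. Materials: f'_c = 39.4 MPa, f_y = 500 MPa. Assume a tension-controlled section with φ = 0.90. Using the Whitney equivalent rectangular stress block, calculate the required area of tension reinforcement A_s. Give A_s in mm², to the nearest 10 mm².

A_s ≈ 3030 mm²

M_n = M_u/φ = 1030/0.90 = 1144.44 kN·m.
With M_n = 0.85 f'_c a b (d − a/2), solve the quadratic for a:
a = d − √(d² − 2M_n/(0.85 f'_c b)) = 840 − √(840² − 2 × 1144.44×10⁶/(0.85 × 39.4 × 270)) = 167.34 mm.
A_s = 0.85 f'_c a b / f_y = 0.85 × 39.4 × 167.34 × 270 / 500 = 3026.3 mm².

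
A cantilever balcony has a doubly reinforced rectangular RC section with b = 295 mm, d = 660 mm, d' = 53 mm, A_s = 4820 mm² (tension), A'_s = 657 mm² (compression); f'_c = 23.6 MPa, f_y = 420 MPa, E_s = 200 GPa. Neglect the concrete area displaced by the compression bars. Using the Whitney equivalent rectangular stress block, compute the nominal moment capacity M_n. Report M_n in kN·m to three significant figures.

Assume both tension and compression steel yield.
Net tension couple steel: A_s − A'_s = 4163 mm².
a = (A_s − A'_s) f_y / (0.85 f'_c b) = 1748460/(0.85 × 23.6 × 295) = 295.46 mm.
c = a/β₁ = 295.46/0.85 = 347.60 mm; ε'_s = 0.003(c − d')/c = 0.0025 ≥ f_y/E_s = 0.0021, so compression steel does yield.
M_n = (A_s − A'_s) f_y (d − a/2) + A'_s f_y (d − d') = [1748460 × (660 − 147.73) + 275940 × (660 − 53)] × 10⁻⁶ = 895.68 + 167.50 = 1063.18 kN·m.

M_n ≈ 1060 kN·m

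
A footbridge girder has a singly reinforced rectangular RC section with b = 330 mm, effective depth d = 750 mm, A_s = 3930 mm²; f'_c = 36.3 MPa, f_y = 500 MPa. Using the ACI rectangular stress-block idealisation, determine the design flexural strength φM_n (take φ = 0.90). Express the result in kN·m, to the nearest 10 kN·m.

φM_n ≈ 1160 kN·m

T = A_s f_y = 3930 × 500 = 1965000 N = 1965 kN.
From C = T: a = T/(0.85 f'_c b) = 1965000/(0.85 × 36.3 × 330) = 192.98 mm.
M_n = T(d − a/2) = 1965 kN × (750 − 96.49) mm = 1284.15 kN·m.
φM_n = 0.90 × 1284.15 = 1155.74 kN·m.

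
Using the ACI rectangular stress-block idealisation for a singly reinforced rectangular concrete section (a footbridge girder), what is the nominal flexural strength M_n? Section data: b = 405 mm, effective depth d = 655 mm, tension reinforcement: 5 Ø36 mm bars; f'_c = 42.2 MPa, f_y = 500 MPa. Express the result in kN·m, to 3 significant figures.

M_n ≈ 1440 kN·m

A_s = 5 × 1018 = 5090 mm².
T = A_s f_y = 5090 × 500 = 2545000 N = 2545 kN.
From C = T: a = T/(0.85 f'_c b) = 2545000/(0.85 × 42.2 × 405) = 175.19 mm.
M_n = T(d − a/2) = 2545 kN × (655 − 87.595) mm = 1444.05 kN·m.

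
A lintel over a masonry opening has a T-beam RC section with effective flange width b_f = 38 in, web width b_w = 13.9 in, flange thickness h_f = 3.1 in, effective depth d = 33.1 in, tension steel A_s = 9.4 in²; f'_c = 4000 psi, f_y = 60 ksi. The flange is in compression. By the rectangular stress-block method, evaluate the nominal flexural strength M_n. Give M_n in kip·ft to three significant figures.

Tension: T = A_s f_y = 9.4 × 60 = 564 kips.
Try a within the flange: a = T/(0.85 f'_c b_f) = 564/(0.85 × 4 × 38) = 4.365 in.
a = 4.365 > h_f = 3.1 in: the block extends into the web. Split into flange-overhang and web parts.
C_f = 0.85 f'_c (b_f − b_w) h_f = 0.85 × 4 × (38 − 13.9) × 3.1 = 254.0 kips.
Remaining web compression depth: a_w = (T − C_f)/(0.85 f'_c b_w) = (564 − 254.0)/(0.85 × 4 × 13.9) = 6.559 in.
M_n = C_f(d − h_f/2) + (T − C_f)(d − a_w/2) = 254.0 × (33.1 − 1.55) + 310 × (33.1 − 3.2795) = 8013.7 + 9244.4 = 17258.1 kip·in.
M_n = 17258.1/12 = 1438.18 kip·ft.

M_n ≈ 1440 kip·ft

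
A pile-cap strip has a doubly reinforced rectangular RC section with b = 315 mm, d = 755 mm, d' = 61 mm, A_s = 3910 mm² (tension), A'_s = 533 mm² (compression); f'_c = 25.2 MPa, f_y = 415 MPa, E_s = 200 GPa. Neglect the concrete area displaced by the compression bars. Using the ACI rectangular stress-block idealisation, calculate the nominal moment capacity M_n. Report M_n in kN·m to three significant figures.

M_n ≈ 1070 kN·m

Assume both tension and compression steel yield.
Net tension couple steel: A_s − A'_s = 3377 mm².
a = (A_s − A'_s) f_y / (0.85 f'_c b) = 1401455/(0.85 × 25.2 × 315) = 207.71 mm.
c = a/β₁ = 207.71/0.85 = 244.36 mm; ε'_s = 0.003(c − d')/c = 0.0023 ≥ f_y/E_s = 0.0021, so compression steel does yield.
M_n = (A_s − A'_s) f_y (d − a/2) + A'_s f_y (d − d') = [1401455 × (755 − 103.855) + 221195 × (755 − 61)] × 10⁻⁶ = 912.55 + 153.51 = 1066.06 kN·m.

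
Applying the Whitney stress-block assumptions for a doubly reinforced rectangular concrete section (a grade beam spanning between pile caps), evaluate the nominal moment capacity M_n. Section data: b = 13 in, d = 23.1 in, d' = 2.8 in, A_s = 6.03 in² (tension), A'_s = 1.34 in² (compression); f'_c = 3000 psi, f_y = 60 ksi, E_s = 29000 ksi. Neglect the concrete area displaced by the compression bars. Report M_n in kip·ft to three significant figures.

Assume both steels yield.
a = (A_s − A'_s) f_y/(0.85 f'_c b) = (6.03 − 1.34) × 60/(0.85 × 3 × 13) = 8.489 in.
c = a/β₁ = 8.489/0.85 = 9.987 in; ε'_s = 0.003(c − d')/c = 0.0022 ≥ ε_y = 0.0021, so the compression steel yields.
M_n = (A_s − A'_s) f_y (d − a/2) + A'_s f_y (d − d') = 281.4 × (23.1 − 4.2445) + 80.4 × (23.1 − 2.8) = 5305.9 + 1632.1 = 6938.0 kip·in = 6938.0/12 = 578.17 kip·ft.

M_n ≈ 578 kip·ft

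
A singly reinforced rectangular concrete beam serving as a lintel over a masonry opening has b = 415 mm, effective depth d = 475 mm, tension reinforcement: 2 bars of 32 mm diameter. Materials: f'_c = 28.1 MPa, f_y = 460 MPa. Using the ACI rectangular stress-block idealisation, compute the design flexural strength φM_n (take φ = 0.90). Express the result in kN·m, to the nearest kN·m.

φM_n ≈ 291 kN·m

A_s = 2 × 804 = 1608 mm².
T = A_s f_y = 1608 × 460 = 739680 N = 739.68 kN.
From C = T: a = T/(0.85 f'_c b) = 739680/(0.85 × 28.1 × 415) = 74.62 mm.
M_n = T(d − a/2) = 739.68 kN × (475 − 37.31) mm = 323.75 kN·m.
φM_n = 0.90 × 323.75 = 291.38 kN·m.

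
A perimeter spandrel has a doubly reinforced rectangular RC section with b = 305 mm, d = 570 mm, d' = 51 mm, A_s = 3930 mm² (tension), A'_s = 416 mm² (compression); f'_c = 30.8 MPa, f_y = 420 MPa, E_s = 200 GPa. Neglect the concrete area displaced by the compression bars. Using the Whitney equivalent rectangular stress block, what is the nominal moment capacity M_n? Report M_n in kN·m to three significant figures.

Assume both tension and compression steel yield.
Net tension couple steel: A_s − A'_s = 3514 mm².
a = (A_s − A'_s) f_y / (0.85 f'_c b) = 1475880/(0.85 × 30.8 × 305) = 184.83 mm.
c = a/β₁ = 184.83/0.83 = 222.69 mm; ε'_s = 0.003(c − d')/c = 0.0023 ≥ f_y/E_s = 0.0021, so compression steel does yield.
M_n = (A_s − A'_s) f_y (d − a/2) + A'_s f_y (d − d') = [1475880 × (570 − 92.415) + 174720 × (570 − 51)] × 10⁻⁶ = 704.86 + 90.68 = 795.54 kN·m.

M_n ≈ 796 kN·m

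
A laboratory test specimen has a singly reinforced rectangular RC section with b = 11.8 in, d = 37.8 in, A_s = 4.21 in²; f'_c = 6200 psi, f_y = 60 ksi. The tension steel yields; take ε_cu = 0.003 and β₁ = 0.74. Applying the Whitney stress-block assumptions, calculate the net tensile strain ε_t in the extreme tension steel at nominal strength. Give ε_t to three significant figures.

a = A_s f_y/(0.85 f'_c b) = 4.062 in.
β₁ = 0.74, so c = a/β₁ = 4.062/0.74 = 5.489 in.
From the linear strain diagram with ε_cu = 0.003: ε_t = 0.003 (d − c)/c = 0.003 × (37.8 − 5.489)/5.489 = 0.0177.
Since ε_t ≥ 0.005, the section is tension-controlled.

ε_t ≈ 0.0177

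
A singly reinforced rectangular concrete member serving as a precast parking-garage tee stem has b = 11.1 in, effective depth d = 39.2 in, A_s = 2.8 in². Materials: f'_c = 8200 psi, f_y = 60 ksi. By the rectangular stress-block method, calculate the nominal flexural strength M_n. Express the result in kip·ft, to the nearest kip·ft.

M_n ≈ 534 kip·ft

T = A_s f_y = 2.8 × 60 = 168 kips.
a = T/(0.85 f'_c b) = 168/(0.85 × 8.2 × 11.1) = 2.171 in.
M_n = T(d − a/2) = 168 × (39.2 − 1.0855) = 6403.2 kip·in = 6403.2/12 = 533.60 kip·ft.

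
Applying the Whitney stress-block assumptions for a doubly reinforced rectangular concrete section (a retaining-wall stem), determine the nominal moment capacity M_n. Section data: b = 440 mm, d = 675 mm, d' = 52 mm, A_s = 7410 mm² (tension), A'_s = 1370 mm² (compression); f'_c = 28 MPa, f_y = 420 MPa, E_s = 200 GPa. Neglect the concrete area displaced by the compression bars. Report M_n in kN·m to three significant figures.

Assume both tension and compression steel yield.
Net tension couple steel: A_s − A'_s = 6040 mm².
a = (A_s − A'_s) f_y / (0.85 f'_c b) = 2536800/(0.85 × 28 × 440) = 242.25 mm.
c = a/β₁ = 242.25/0.85 = 285.00 mm; ε'_s = 0.003(c − d')/c = 0.0025 ≥ f_y/E_s = 0.0021, so compression steel does yield.
M_n = (A_s − A'_s) f_y (d − a/2) + A'_s f_y (d − d') = [2536800 × (675 − 121.125) + 575400 × (675 − 52)] × 10⁻⁶ = 1405.07 + 358.47 = 1763.54 kN·m.

M_n ≈ 1760 kN·m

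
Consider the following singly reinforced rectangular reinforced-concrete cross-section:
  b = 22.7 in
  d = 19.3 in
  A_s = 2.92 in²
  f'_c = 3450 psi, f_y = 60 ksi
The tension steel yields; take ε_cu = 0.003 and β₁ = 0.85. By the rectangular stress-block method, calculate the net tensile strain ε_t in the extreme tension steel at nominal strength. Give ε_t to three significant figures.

ε_t ≈ 0.0157

a = A_s f_y/(0.85 f'_c b) = 2.632 in.
β₁ = 0.85, so c = a/β₁ = 2.632/0.85 = 3.096 in.
From the linear strain diagram with ε_cu = 0.003: ε_t = 0.003 (d − c)/c = 0.003 × (19.3 − 3.096)/3.096 = 0.0157.
Since ε_t ≥ 0.005, the section is tension-controlled.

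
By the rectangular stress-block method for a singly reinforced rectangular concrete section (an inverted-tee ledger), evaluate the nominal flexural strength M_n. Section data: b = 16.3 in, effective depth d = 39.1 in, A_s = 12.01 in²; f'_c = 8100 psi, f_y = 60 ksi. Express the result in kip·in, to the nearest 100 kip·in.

M_n ≈ 25900 kip·in

T = A_s f_y = 12.01 × 60 = 720.6 kips.
a = T/(0.85 f'_c b) = 720.6/(0.85 × 8.1 × 16.3) = 6.421 in.
M_n = T(d − a/2) = 720.6 × (39.1 − 3.2105) = 25862.0 kip·in.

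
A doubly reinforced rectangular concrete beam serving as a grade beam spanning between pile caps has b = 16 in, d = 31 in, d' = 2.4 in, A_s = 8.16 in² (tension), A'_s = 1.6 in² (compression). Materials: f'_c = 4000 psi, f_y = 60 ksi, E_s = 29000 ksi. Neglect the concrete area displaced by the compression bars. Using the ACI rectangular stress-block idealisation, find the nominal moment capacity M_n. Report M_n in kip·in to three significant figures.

M_n ≈ 13500 kip·in

Assume both steels yield.
a = (A_s − A'_s) f_y/(0.85 f'_c b) = (8.16 − 1.6) × 60/(0.85 × 4 × 16) = 7.235 in.
c = a/β₁ = 7.235/0.85 = 8.512 in; ε'_s = 0.003(c − d')/c = 0.0022 ≥ ε_y = 0.0021, so the compression steel yields.
M_n = (A_s − A'_s) f_y (d − a/2) + A'_s f_y (d − d') = 393.6 × (31 − 3.6175) + 96 × (31 − 2.4) = 10777.8 + 2745.6 = 13523.4 kip·in.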